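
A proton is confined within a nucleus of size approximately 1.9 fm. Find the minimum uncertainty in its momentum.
2.775 × 10^-20 kg·m/s

Using the Heisenberg uncertainty principle:
ΔxΔp ≥ ℏ/2

With Δx ≈ L = 1.900e-15 m (the confinement size):
Δp_min = ℏ/(2Δx)
Δp_min = (1.055e-34 J·s) / (2 × 1.900e-15 m)
Δp_min = 2.775e-20 kg·m/s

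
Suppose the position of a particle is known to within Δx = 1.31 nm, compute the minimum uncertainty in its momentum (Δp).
4.025 × 10^-26 kg·m/s

Using the Heisenberg uncertainty principle:
ΔxΔp ≥ ℏ/2

The minimum uncertainty in momentum is:
Δp_min = ℏ/(2Δx)
Δp_min = (1.055e-34 J·s) / (2 × 1.310e-09 m)
Δp_min = 4.025e-26 kg·m/s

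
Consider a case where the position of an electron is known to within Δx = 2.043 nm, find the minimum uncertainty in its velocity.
28.333 km/s

Using the Heisenberg uncertainty principle and Δp = mΔv:
ΔxΔp ≥ ℏ/2
Δx(mΔv) ≥ ℏ/2

The minimum uncertainty in velocity is:
Δv_min = ℏ/(2mΔx)
Δv_min = (1.055e-34 J·s) / (2 × 9.109e-31 kg × 2.043e-09 m)
Δv_min = 2.833e+04 m/s = 28.333 km/s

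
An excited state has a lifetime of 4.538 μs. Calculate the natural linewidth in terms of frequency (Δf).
17.536 kHz

Using the energy-time uncertainty principle and E = hf:
ΔEΔt ≥ ℏ/2
hΔf·Δt ≥ ℏ/2

The minimum frequency uncertainty is:
Δf = ℏ/(2hτ) = 1/(4πτ)
Δf = 1/(4π × 4.538e-06 s)
Δf = 1.754e+04 Hz = 17.536 kHz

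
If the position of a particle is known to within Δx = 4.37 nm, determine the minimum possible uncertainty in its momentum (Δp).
1.207 × 10^-26 kg·m/s

Using the Heisenberg uncertainty principle:
ΔxΔp ≥ ℏ/2

The minimum uncertainty in momentum is:
Δp_min = ℏ/(2Δx)
Δp_min = (1.055e-34 J·s) / (2 × 4.370e-09 m)
Δp_min = 1.207e-26 kg·m/s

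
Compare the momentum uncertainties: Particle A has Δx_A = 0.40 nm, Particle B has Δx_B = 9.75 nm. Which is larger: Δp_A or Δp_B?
Particle A has the larger minimum momentum uncertainty, by a factor of 24.38.

For each particle, the minimum momentum uncertainty is Δp_min = ℏ/(2Δx):

Particle A: Δp_A = ℏ/(2×4.000e-10 m) = 1.318e-25 kg·m/s
Particle B: Δp_B = ℏ/(2×9.750e-09 m) = 5.408e-27 kg·m/s

Ratio: Δp_A/Δp_B = 24.38

Since Δp_min ∝ 1/Δx, the particle with smaller position uncertainty (A) has larger momentum uncertainty.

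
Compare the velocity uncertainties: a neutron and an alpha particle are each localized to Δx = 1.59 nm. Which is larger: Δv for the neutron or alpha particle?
The neutron has the larger minimum velocity uncertainty, by a ratio of 4.0.

For both particles, Δp_min = ℏ/(2Δx) = 3.316e-26 kg·m/s (same for both).

The velocity uncertainty is Δv = Δp/m:
- neutron: Δv = 3.316e-26 / 1.675e-27 = 1.980e+01 m/s = 19.799 m/s
- alpha particle: Δv = 3.316e-26 / 6.645e-27 = 4.991e+00 m/s = 4.991 m/s

Ratio: 1.980e+01 / 4.991e+00 = 4.0

The lighter particle has larger velocity uncertainty because Δv ∝ 1/m.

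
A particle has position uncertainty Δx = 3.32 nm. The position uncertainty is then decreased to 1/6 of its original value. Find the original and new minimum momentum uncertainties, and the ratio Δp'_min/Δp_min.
Original Δp_min = 1.588 × 10^-26 kg·m/s; new Δp'_min = 9.529 × 10^-26 kg·m/s; ratio Δp'_min/Δp_min = 6.

From the uncertainty principle ΔxΔp ≥ ℏ/2, the minimum momentum uncertainty is Δp_min = ℏ/(2Δx).

Original (Δx = 3.32 nm = 3.320e-09 m):
Δp_min = (1.055e-34 J·s)/(2 × 3.320e-09 m) = 1.588e-26 kg·m/s

When Δx → (1/6)Δx:
Δp'_min = ℏ/(2 × (1/6)Δx) = 6 × ℏ/(2Δx) = 6 × Δp_min
Δp'_min = 6 × 1.588e-26 kg·m/s = 9.529e-26 kg·m/s

Since Δp_min ∝ 1/Δx, when Δx is decreased to 1/6 of its original value, Δp_min increases to 6 times its original value.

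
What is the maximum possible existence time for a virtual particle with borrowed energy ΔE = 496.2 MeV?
6.633 × 10^-25 s

Using the energy-time uncertainty principle:
ΔEΔt ≥ ℏ/2

For a virtual particle borrowing energy ΔE, the maximum lifetime is:
Δt_max = ℏ/(2ΔE)

Converting energy:
ΔE = 496.2 MeV = 7.950e-11 J

Δt_max = (1.055e-34 J·s) / (2 × 7.950e-11 J)
Δt_max = 6.633e-25 s = 6.633 × 10^-25 s

Virtual particles with higher borrowed energy exist for shorter times.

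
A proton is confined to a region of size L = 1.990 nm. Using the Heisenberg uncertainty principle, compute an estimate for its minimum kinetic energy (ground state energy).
1.310 μeV

Using the uncertainty principle to estimate ground state energy:

1. The position uncertainty is approximately the confinement size:
   Δx ≈ L = 1.990e-09 m

2. From ΔxΔp ≥ ℏ/2, the minimum momentum uncertainty is:
   Δp ≈ ℏ/(2L) = 2.650e-26 kg·m/s

3. The kinetic energy is approximately:
   KE ≈ (Δp)²/(2m) = (2.650e-26)²/(2 × 1.673e-27 kg)
   KE ≈ 2.099e-25 J = 1.310 μeV

This is an order-of-magnitude estimate of the ground state energy.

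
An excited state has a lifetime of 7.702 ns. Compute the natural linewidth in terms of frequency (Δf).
10.332 MHz

Using the energy-time uncertainty principle and E = hf:
ΔEΔt ≥ ℏ/2
hΔf·Δt ≥ ℏ/2

The minimum frequency uncertainty is:
Δf = ℏ/(2hτ) = 1/(4πτ)
Δf = 1/(4π × 7.702e-09 s)
Δf = 1.033e+07 Hz = 10.332 MHz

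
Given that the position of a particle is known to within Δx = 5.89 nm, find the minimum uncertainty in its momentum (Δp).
8.952 × 10^-27 kg·m/s

Using the Heisenberg uncertainty principle:
ΔxΔp ≥ ℏ/2

The minimum uncertainty in momentum is:
Δp_min = ℏ/(2Δx)
Δp_min = (1.055e-34 J·s) / (2 × 5.890e-09 m)
Δp_min = 8.952e-27 kg·m/s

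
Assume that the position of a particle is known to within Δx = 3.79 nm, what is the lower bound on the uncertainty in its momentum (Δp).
1.391 × 10^-26 kg·m/s

Using the Heisenberg uncertainty principle:
ΔxΔp ≥ ℏ/2

The minimum uncertainty in momentum is:
Δp_min = ℏ/(2Δx)
Δp_min = (1.055e-34 J·s) / (2 × 3.790e-09 m)
Δp_min = 1.391e-26 kg·m/s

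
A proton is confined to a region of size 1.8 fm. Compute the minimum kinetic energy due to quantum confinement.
1.601 MeV

Using the uncertainty principle:

1. Position uncertainty: Δx ≈ 1.800e-15 m
2. Minimum momentum uncertainty: Δp = ℏ/(2Δx) = 2.929e-20 kg·m/s
3. Minimum kinetic energy:
   KE = (Δp)²/(2m) = (2.929e-20)²/(2 × 1.673e-27 kg)
   KE = 2.565e-13 J = 1.601 MeV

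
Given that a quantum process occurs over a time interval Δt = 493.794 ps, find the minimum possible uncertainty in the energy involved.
666.484 neV

Using the energy-time uncertainty principle:
ΔEΔt ≥ ℏ/2

The minimum uncertainty in energy is:
ΔE_min = ℏ/(2Δt)
ΔE_min = (1.055e-34 J·s) / (2 × 4.938e-10 s)
ΔE_min = 1.068e-25 J = 666.484 neV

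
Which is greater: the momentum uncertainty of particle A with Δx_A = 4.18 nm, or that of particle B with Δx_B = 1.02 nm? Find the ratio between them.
Particle B has the larger minimum momentum uncertainty, by a factor of 4.10.

For each particle, the minimum momentum uncertainty is Δp_min = ℏ/(2Δx):

Particle A: Δp_A = ℏ/(2×4.180e-09 m) = 1.261e-26 kg·m/s
Particle B: Δp_B = ℏ/(2×1.020e-09 m) = 5.169e-26 kg·m/s

Ratio: Δp_B/Δp_A = 4.10

Since Δp_min ∝ 1/Δx, the particle with smaller position uncertainty (B) has larger momentum uncertainty.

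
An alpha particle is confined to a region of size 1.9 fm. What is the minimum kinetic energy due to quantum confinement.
361.720 keV

Using the uncertainty principle:

1. Position uncertainty: Δx ≈ 1.900e-15 m
2. Minimum momentum uncertainty: Δp = ℏ/(2Δx) = 2.775e-20 kg·m/s
3. Minimum kinetic energy:
   KE = (Δp)²/(2m) = (2.775e-20)²/(2 × 6.645e-27 kg)
   KE = 5.795e-14 J = 361.720 keV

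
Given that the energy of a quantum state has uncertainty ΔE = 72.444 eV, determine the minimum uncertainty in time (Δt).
4.543 as

Using the energy-time uncertainty principle:
ΔEΔt ≥ ℏ/2

The minimum uncertainty in time is:
Δt_min = ℏ/(2ΔE)
Δt_min = (1.055e-34 J·s) / (2 × 1.161e-17 J)
Δt_min = 4.543e-18 s = 4.543 as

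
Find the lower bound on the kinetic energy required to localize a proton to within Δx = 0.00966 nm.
55.590 meV

Localizing a particle requires giving it sufficient momentum uncertainty:

1. From uncertainty principle: Δp ≥ ℏ/(2Δx)
   Δp_min = (1.055e-34 J·s) / (2 × 9.660e-12 m)
   Δp_min = 5.458e-24 kg·m/s

2. This momentum uncertainty corresponds to kinetic energy:
   KE ≈ (Δp)²/(2m) = (5.458e-24)²/(2 × 1.673e-27 kg)
   KE = 8.907e-21 J = 55.590 meV

Tighter localization requires more energy.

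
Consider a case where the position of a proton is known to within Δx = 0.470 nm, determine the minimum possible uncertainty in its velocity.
67.073 m/s

Using the Heisenberg uncertainty principle and Δp = mΔv:
ΔxΔp ≥ ℏ/2
Δx(mΔv) ≥ ℏ/2

The minimum uncertainty in velocity is:
Δv_min = ℏ/(2mΔx)
Δv_min = (1.055e-34 J·s) / (2 × 1.673e-27 kg × 4.700e-10 m)
Δv_min = 6.707e+01 m/s = 67.073 m/s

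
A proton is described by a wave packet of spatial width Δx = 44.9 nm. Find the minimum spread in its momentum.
1.174 × 10^-27 kg·m/s

For a wave packet, the spatial width Δx and momentum spread Δp are related by the uncertainty principle:
ΔxΔp ≥ ℏ/2

The minimum momentum spread is:
Δp_min = ℏ/(2Δx)
Δp_min = (1.055e-34 J·s) / (2 × 4.490e-08 m)
Δp_min = 1.174e-27 kg·m/s

A wave packet cannot have both a well-defined position and well-defined momentum.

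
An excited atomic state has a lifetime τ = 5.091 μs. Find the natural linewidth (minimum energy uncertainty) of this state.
64.645 peV

Using the energy-time uncertainty principle:
ΔEΔt ≥ ℏ/2

The lifetime τ represents the time uncertainty Δt.
The natural linewidth (minimum energy uncertainty) is:

ΔE = ℏ/(2τ)
ΔE = (1.055e-34 J·s) / (2 × 5.091e-06 s)
ΔE = 1.036e-29 J = 64.645 peV

This natural linewidth limits the precision of spectroscopic measurements.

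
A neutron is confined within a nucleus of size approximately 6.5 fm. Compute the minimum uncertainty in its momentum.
8.112 × 10^-21 kg·m/s

Using the Heisenberg uncertainty principle:
ΔxΔp ≥ ℏ/2

With Δx ≈ L = 6.500e-15 m (the confinement size):
Δp_min = ℏ/(2Δx)
Δp_min = (1.055e-34 J·s) / (2 × 6.500e-15 m)
Δp_min = 8.112e-21 kg·m/s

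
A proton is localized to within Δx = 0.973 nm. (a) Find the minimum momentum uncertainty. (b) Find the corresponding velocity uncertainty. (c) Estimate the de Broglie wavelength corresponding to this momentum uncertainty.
(a) Δp_min = 5.419 × 10^-26 kg·m/s
(b) Δv_min = 32.399 m/s
(c) λ_dB = 12.227 nm

Step-by-step:

(a) From the uncertainty principle:
Δp_min = ℏ/(2Δx) = (1.055e-34 J·s)/(2 × 9.730e-10 m) = 5.419e-26 kg·m/s

(b) The velocity uncertainty:
Δv = Δp/m = (5.419e-26 kg·m/s)/(1.673e-27 kg) = 3.240e+01 m/s = 32.399 m/s

(c) The de Broglie wavelength for this momentum:
λ = h/p = (6.626e-34 J·s)/(5.419e-26 kg·m/s) = 1.223e-08 m = 12.227 nm

Note: The de Broglie wavelength is comparable to the localization size, as expected from wave-particle duality.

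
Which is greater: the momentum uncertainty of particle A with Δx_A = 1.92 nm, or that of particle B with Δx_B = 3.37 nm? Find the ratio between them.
Particle A has the larger minimum momentum uncertainty, by a factor of 1.76.

For each particle, the minimum momentum uncertainty is Δp_min = ℏ/(2Δx):

Particle A: Δp_A = ℏ/(2×1.920e-09 m) = 2.746e-26 kg·m/s
Particle B: Δp_B = ℏ/(2×3.370e-09 m) = 1.565e-26 kg·m/s

Ratio: Δp_A/Δp_B = 1.76

Since Δp_min ∝ 1/Δx, the particle with smaller position uncertainty (A) has larger momentum uncertainty.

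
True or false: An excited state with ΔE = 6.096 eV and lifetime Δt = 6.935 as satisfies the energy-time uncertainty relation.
No, it violates the uncertainty relation.

Calculate the product ΔEΔt:
ΔE = 6.096 eV = 9.767e-19 J
ΔEΔt = (9.767e-19 J) × (6.935e-18 s)
ΔEΔt = 6.773e-36 J·s

Compare to the minimum allowed value ℏ/2:
ℏ/2 = 5.273e-35 J·s

Since ΔEΔt = 6.773e-36 J·s < 5.273e-35 J·s = ℏ/2,
this violates the uncertainty relation.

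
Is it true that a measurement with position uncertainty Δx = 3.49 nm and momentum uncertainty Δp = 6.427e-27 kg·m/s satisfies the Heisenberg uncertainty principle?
No, it violates the uncertainty principle (impossible measurement).

Calculate the product ΔxΔp:
ΔxΔp = (3.490e-09 m) × (6.427e-27 kg·m/s)
ΔxΔp = 2.243e-35 J·s

Compare to the minimum allowed value ℏ/2:
ℏ/2 = 5.273e-35 J·s

Since ΔxΔp = 2.243e-35 J·s < 5.273e-35 J·s = ℏ/2,
the measurement violates the uncertainty principle.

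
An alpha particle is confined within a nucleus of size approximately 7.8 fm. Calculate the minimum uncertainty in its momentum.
6.760 × 10^-21 kg·m/s

Using the Heisenberg uncertainty principle:
ΔxΔp ≥ ℏ/2

With Δx ≈ L = 7.800e-15 m (the confinement size):
Δp_min = ℏ/(2Δx)
Δp_min = (1.055e-34 J·s) / (2 × 7.800e-15 m)
Δp_min = 6.760e-21 kg·m/s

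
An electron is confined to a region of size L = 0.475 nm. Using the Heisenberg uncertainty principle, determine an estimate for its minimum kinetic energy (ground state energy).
42.216 meV

Using the uncertainty principle to estimate ground state energy:

1. The position uncertainty is approximately the confinement size:
   Δx ≈ L = 4.750e-10 m

2. From ΔxΔp ≥ ℏ/2, the minimum momentum uncertainty is:
   Δp ≈ ℏ/(2L) = 1.110e-25 kg·m/s

3. The kinetic energy is approximately:
   KE ≈ (Δp)²/(2m) = (1.110e-25)²/(2 × 9.109e-31 kg)
   KE ≈ 6.764e-21 J = 42.216 meV

This is an order-of-magnitude estimate of the ground state energy.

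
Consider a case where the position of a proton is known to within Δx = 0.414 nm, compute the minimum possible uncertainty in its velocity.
76.146 m/s

Using the Heisenberg uncertainty principle and Δp = mΔv:
ΔxΔp ≥ ℏ/2
Δx(mΔv) ≥ ℏ/2

The minimum uncertainty in velocity is:
Δv_min = ℏ/(2mΔx)
Δv_min = (1.055e-34 J·s) / (2 × 1.673e-27 kg × 4.140e-10 m)
Δv_min = 7.615e+01 m/s = 76.146 m/s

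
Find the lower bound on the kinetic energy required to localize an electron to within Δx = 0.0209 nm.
21.806 eV

Localizing a particle requires giving it sufficient momentum uncertainty:

1. From uncertainty principle: Δp ≥ ℏ/(2Δx)
   Δp_min = (1.055e-34 J·s) / (2 × 2.090e-11 m)
   Δp_min = 2.523e-24 kg·m/s

2. This momentum uncertainty corresponds to kinetic energy:
   KE ≈ (Δp)²/(2m) = (2.523e-24)²/(2 × 9.109e-31 kg)
   KE = 3.494e-18 J = 21.806 eV

Tighter localization requires more energy.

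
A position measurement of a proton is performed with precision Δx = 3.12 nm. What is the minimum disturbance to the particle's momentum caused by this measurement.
1.690 × 10^-26 kg·m/s

The uncertainty principle implies that measuring position disturbs momentum:
ΔxΔp ≥ ℏ/2

When we measure position with precision Δx, we necessarily introduce a momentum uncertainty:
Δp ≥ ℏ/(2Δx)
Δp_min = (1.055e-34 J·s) / (2 × 3.120e-09 m)
Δp_min = 1.690e-26 kg·m/s

The more precisely we measure position, the greater the momentum disturbance.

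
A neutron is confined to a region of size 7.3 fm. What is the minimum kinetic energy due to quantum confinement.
97.210 keV

Using the uncertainty principle:

1. Position uncertainty: Δx ≈ 7.300e-15 m
2. Minimum momentum uncertainty: Δp = ℏ/(2Δx) = 7.223e-21 kg·m/s
3. Minimum kinetic energy:
   KE = (Δp)²/(2m) = (7.223e-21)²/(2 × 1.675e-27 kg)
   KE = 1.557e-14 J = 97.210 keV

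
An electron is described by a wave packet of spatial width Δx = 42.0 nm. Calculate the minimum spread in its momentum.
1.255 × 10^-27 kg·m/s

For a wave packet, the spatial width Δx and momentum spread Δp are related by the uncertainty principle:
ΔxΔp ≥ ℏ/2

The minimum momentum spread is:
Δp_min = ℏ/(2Δx)
Δp_min = (1.055e-34 J·s) / (2 × 4.200e-08 m)
Δp_min = 1.255e-27 kg·m/s

A wave packet cannot have both a well-defined position and well-defined momentum.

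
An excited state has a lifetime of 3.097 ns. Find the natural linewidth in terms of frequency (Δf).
25.695 MHz

Using the energy-time uncertainty principle and E = hf:
ΔEΔt ≥ ℏ/2
hΔf·Δt ≥ ℏ/2

The minimum frequency uncertainty is:
Δf = ℏ/(2hτ) = 1/(4πτ)
Δf = 1/(4π × 3.097e-09 s)
Δf = 2.570e+07 Hz = 25.695 MHz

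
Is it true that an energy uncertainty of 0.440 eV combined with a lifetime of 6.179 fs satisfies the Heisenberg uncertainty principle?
Yes, it satisfies the uncertainty relation.

Calculate the product ΔEΔt:
ΔE = 0.440 eV = 7.050e-20 J
ΔEΔt = (7.050e-20 J) × (6.179e-15 s)
ΔEΔt = 4.356e-34 J·s

Compare to the minimum allowed value ℏ/2:
ℏ/2 = 5.273e-35 J·s

Since ΔEΔt = 4.356e-34 J·s ≥ 5.273e-35 J·s = ℏ/2,
this satisfies the uncertainty relation.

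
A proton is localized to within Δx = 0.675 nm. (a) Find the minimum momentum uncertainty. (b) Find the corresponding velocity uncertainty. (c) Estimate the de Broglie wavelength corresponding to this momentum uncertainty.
(a) Δp_min = 7.812 × 10^-26 kg·m/s
(b) Δv_min = 46.703 m/s
(c) λ_dB = 8.482 nm

Step-by-step:

(a) From the uncertainty principle:
Δp_min = ℏ/(2Δx) = (1.055e-34 J·s)/(2 × 6.750e-10 m) = 7.812e-26 kg·m/s

(b) The velocity uncertainty:
Δv = Δp/m = (7.812e-26 kg·m/s)/(1.673e-27 kg) = 4.670e+01 m/s = 46.703 m/s

(c) The de Broglie wavelength for this momentum:
λ = h/p = (6.626e-34 J·s)/(7.812e-26 kg·m/s) = 8.482e-09 m = 8.482 nm

Note: The de Broglie wavelength is comparable to the localization size, as expected from wave-particle duality.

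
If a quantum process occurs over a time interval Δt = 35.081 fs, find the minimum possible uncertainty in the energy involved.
9.381 meV

Using the energy-time uncertainty principle:
ΔEΔt ≥ ℏ/2

The minimum uncertainty in energy is:
ΔE_min = ℏ/(2Δt)
ΔE_min = (1.055e-34 J·s) / (2 × 3.508e-14 s)
ΔE_min = 1.503e-21 J = 9.381 meV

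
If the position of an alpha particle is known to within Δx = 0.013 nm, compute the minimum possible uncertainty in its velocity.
610.422 m/s

Using the Heisenberg uncertainty principle and Δp = mΔv:
ΔxΔp ≥ ℏ/2
Δx(mΔv) ≥ ℏ/2

The minimum uncertainty in velocity is:
Δv_min = ℏ/(2mΔx)
Δv_min = (1.055e-34 J·s) / (2 × 6.645e-27 kg × 1.300e-11 m)
Δv_min = 6.104e+02 m/s = 610.422 m/s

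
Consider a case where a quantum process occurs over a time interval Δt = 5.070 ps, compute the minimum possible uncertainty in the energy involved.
64.912 μeV

Using the energy-time uncertainty principle:
ΔEΔt ≥ ℏ/2

The minimum uncertainty in energy is:
ΔE_min = ℏ/(2Δt)
ΔE_min = (1.055e-34 J·s) / (2 × 5.070e-12 s)
ΔE_min = 1.040e-23 J = 64.912 μeV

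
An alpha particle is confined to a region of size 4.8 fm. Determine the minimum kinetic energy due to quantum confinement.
56.676 keV

Using the uncertainty principle:

1. Position uncertainty: Δx ≈ 4.800e-15 m
2. Minimum momentum uncertainty: Δp = ℏ/(2Δx) = 1.099e-20 kg·m/s
3. Minimum kinetic energy:
   KE = (Δp)²/(2m) = (1.099e-20)²/(2 × 6.645e-27 kg)
   KE = 9.080e-15 J = 56.676 keV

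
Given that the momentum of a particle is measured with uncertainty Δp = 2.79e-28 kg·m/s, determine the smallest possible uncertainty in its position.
188.991 nm

Using the Heisenberg uncertainty principle:
ΔxΔp ≥ ℏ/2

The minimum uncertainty in position is:
Δx_min = ℏ/(2Δp)
Δx_min = (1.055e-34 J·s) / (2 × 2.790e-28 kg·m/s)
Δx_min = 1.890e-07 m = 188.991 nm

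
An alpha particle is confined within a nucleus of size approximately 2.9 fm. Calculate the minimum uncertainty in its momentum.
1.818 × 10^-20 kg·m/s

Using the Heisenberg uncertainty principle:
ΔxΔp ≥ ℏ/2

With Δx ≈ L = 2.900e-15 m (the confinement size):
Δp_min = ℏ/(2Δx)
Δp_min = (1.055e-34 J·s) / (2 × 2.900e-15 m)
Δp_min = 1.818e-20 kg·m/s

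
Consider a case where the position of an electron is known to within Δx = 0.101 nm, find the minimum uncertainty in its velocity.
573.107 km/s

Using the Heisenberg uncertainty principle and Δp = mΔv:
ΔxΔp ≥ ℏ/2
Δx(mΔv) ≥ ℏ/2

The minimum uncertainty in velocity is:
Δv_min = ℏ/(2mΔx)
Δv_min = (1.055e-34 J·s) / (2 × 9.109e-31 kg × 1.010e-10 m)
Δv_min = 5.731e+05 m/s = 573.107 km/s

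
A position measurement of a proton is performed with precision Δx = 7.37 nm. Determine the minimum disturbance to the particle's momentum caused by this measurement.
7.154 × 10^-27 kg·m/s

The uncertainty principle implies that measuring position disturbs momentum:
ΔxΔp ≥ ℏ/2

When we measure position with precision Δx, we necessarily introduce a momentum uncertainty:
Δp ≥ ℏ/(2Δx)
Δp_min = (1.055e-34 J·s) / (2 × 7.370e-09 m)
Δp_min = 7.154e-27 kg·m/s

The more precisely we measure position, the greater the momentum disturbance.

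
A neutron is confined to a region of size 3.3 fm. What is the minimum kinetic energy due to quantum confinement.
475.694 keV

Using the uncertainty principle:

1. Position uncertainty: Δx ≈ 3.300e-15 m
2. Minimum momentum uncertainty: Δp = ℏ/(2Δx) = 1.598e-20 kg·m/s
3. Minimum kinetic energy:
   KE = (Δp)²/(2m) = (1.598e-20)²/(2 × 1.675e-27 kg)
   KE = 7.621e-14 J = 475.694 keV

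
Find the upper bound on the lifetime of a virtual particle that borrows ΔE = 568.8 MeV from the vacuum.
5.786 × 10^-25 s

Using the energy-time uncertainty principle:
ΔEΔt ≥ ℏ/2

For a virtual particle borrowing energy ΔE, the maximum lifetime is:
Δt_max = ℏ/(2ΔE)

Converting energy:
ΔE = 568.8 MeV = 9.113e-11 J

Δt_max = (1.055e-34 J·s) / (2 × 9.113e-11 J)
Δt_max = 5.786e-25 s = 5.786 × 10^-25 s

Virtual particles with higher borrowed energy exist for shorter times.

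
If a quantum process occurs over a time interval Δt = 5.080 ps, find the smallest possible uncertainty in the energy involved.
64.785 μeV

Using the energy-time uncertainty principle:
ΔEΔt ≥ ℏ/2

The minimum uncertainty in energy is:
ΔE_min = ℏ/(2Δt)
ΔE_min = (1.055e-34 J·s) / (2 × 5.080e-12 s)
ΔE_min = 1.038e-23 J = 64.785 μeV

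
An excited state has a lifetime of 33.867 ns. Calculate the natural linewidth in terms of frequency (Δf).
2.350 MHz

Using the energy-time uncertainty principle and E = hf:
ΔEΔt ≥ ℏ/2
hΔf·Δt ≥ ℏ/2

The minimum frequency uncertainty is:
Δf = ℏ/(2hτ) = 1/(4πτ)
Δf = 1/(4π × 3.387e-08 s)
Δf = 2.350e+06 Hz = 2.350 MHz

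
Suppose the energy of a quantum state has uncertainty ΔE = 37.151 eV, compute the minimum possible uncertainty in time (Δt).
8.859 as

Using the energy-time uncertainty principle:
ΔEΔt ≥ ℏ/2

The minimum uncertainty in time is:
Δt_min = ℏ/(2ΔE)
Δt_min = (1.055e-34 J·s) / (2 × 5.952e-18 J)
Δt_min = 8.859e-18 s = 8.859 as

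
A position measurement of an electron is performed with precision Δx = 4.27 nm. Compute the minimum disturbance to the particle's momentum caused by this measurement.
1.235 × 10^-26 kg·m/s

The uncertainty principle implies that measuring position disturbs momentum:
ΔxΔp ≥ ℏ/2

When we measure position with precision Δx, we necessarily introduce a momentum uncertainty:
Δp ≥ ℏ/(2Δx)
Δp_min = (1.055e-34 J·s) / (2 × 4.270e-09 m)
Δp_min = 1.235e-26 kg·m/s

The more precisely we measure position, the greater the momentum disturbance.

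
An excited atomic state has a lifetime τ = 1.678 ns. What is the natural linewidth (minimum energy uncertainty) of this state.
196.130 neV

Using the energy-time uncertainty principle:
ΔEΔt ≥ ℏ/2

The lifetime τ represents the time uncertainty Δt.
The natural linewidth (minimum energy uncertainty) is:

ΔE = ℏ/(2τ)
ΔE = (1.055e-34 J·s) / (2 × 1.678e-09 s)
ΔE = 3.142e-26 J = 196.130 neV

This natural linewidth limits the precision of spectroscopic measurements.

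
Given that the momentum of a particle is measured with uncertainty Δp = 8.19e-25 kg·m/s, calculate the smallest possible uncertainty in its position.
64.382 pm

Using the Heisenberg uncertainty principle:
ΔxΔp ≥ ℏ/2

The minimum uncertainty in position is:
Δx_min = ℏ/(2Δp)
Δx_min = (1.055e-34 J·s) / (2 × 8.190e-25 kg·m/s)
Δx_min = 6.438e-11 m = 64.382 pm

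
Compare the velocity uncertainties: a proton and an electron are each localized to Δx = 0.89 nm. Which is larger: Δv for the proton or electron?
The electron has the larger minimum velocity uncertainty, by a ratio of 1836.2.

For both particles, Δp_min = ℏ/(2Δx) = 5.925e-26 kg·m/s (same for both).

The velocity uncertainty is Δv = Δp/m:
- proton: Δv = 5.925e-26 / 1.673e-27 = 3.542e+01 m/s = 35.421 m/s
- electron: Δv = 5.925e-26 / 9.109e-31 = 6.504e+04 m/s = 65.038 km/s

Ratio: 6.504e+04 / 3.542e+01 = 1836.2

The lighter particle has larger velocity uncertainty because Δv ∝ 1/m.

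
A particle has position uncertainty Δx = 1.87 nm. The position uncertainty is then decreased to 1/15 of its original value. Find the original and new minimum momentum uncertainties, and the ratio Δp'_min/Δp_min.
Original Δp_min = 2.820 × 10^-26 kg·m/s; new Δp'_min = 4.230 × 10^-25 kg·m/s; ratio Δp'_min/Δp_min = 15.

From the uncertainty principle ΔxΔp ≥ ℏ/2, the minimum momentum uncertainty is Δp_min = ℏ/(2Δx).

Original (Δx = 1.87 nm = 1.870e-09 m):
Δp_min = (1.055e-34 J·s)/(2 × 1.870e-09 m) = 2.820e-26 kg·m/s

When Δx → (1/15)Δx:
Δp'_min = ℏ/(2 × (1/15)Δx) = 15 × ℏ/(2Δx) = 15 × Δp_min
Δp'_min = 15 × 2.820e-26 kg·m/s = 4.230e-25 kg·m/s

Since Δp_min ∝ 1/Δx, when Δx is decreased to 1/15 of its original value, Δp_min increases to 15 times its original value.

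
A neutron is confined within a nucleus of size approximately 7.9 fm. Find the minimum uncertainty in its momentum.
6.675 × 10^-21 kg·m/s

Using the Heisenberg uncertainty principle:
ΔxΔp ≥ ℏ/2

With Δx ≈ L = 7.900e-15 m (the confinement size):
Δp_min = ℏ/(2Δx)
Δp_min = (1.055e-34 J·s) / (2 × 7.900e-15 m)
Δp_min = 6.675e-21 kg·m/s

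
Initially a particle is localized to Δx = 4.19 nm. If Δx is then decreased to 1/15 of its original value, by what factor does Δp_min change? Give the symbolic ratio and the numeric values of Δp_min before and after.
Original Δp_min = 1.258 × 10^-26 kg·m/s; new Δp'_min = 1.888 × 10^-25 kg·m/s; ratio Δp'_min/Δp_min = 15.

From the uncertainty principle ΔxΔp ≥ ℏ/2, the minimum momentum uncertainty is Δp_min = ℏ/(2Δx).

Original (Δx = 4.19 nm = 4.190e-09 m):
Δp_min = (1.055e-34 J·s)/(2 × 4.190e-09 m) = 1.258e-26 kg·m/s

When Δx → (1/15)Δx:
Δp'_min = ℏ/(2 × (1/15)Δx) = 15 × ℏ/(2Δx) = 15 × Δp_min
Δp'_min = 15 × 1.258e-26 kg·m/s = 1.888e-25 kg·m/s

Since Δp_min ∝ 1/Δx, when Δx is decreased to 1/15 of its original value, Δp_min increases to 15 times its original value.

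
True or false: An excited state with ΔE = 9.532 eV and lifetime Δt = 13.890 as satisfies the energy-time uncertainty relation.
No, it violates the uncertainty relation.

Calculate the product ΔEΔt:
ΔE = 9.532 eV = 1.527e-18 J
ΔEΔt = (1.527e-18 J) × (1.389e-17 s)
ΔEΔt = 2.121e-35 J·s

Compare to the minimum allowed value ℏ/2:
ℏ/2 = 5.273e-35 J·s

Since ΔEΔt = 2.121e-35 J·s < 5.273e-35 J·s = ℏ/2,
this violates the uncertainty relation.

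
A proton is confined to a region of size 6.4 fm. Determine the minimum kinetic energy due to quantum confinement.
126.647 keV

Using the uncertainty principle:

1. Position uncertainty: Δx ≈ 6.400e-15 m
2. Minimum momentum uncertainty: Δp = ℏ/(2Δx) = 8.239e-21 kg·m/s
3. Minimum kinetic energy:
   KE = (Δp)²/(2m) = (8.239e-21)²/(2 × 1.673e-27 kg)
   KE = 2.029e-14 J = 126.647 keV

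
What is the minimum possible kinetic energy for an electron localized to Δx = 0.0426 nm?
5.249 eV

Localizing a particle requires giving it sufficient momentum uncertainty:

1. From uncertainty principle: Δp ≥ ℏ/(2Δx)
   Δp_min = (1.055e-34 J·s) / (2 × 4.260e-11 m)
   Δp_min = 1.238e-24 kg·m/s

2. This momentum uncertainty corresponds to kinetic energy:
   KE ≈ (Δp)²/(2m) = (1.238e-24)²/(2 × 9.109e-31 kg)
   KE = 8.409e-19 J = 5.249 eV

Tighter localization requires more energy.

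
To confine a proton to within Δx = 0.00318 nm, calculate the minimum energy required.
512.979 meV

Localizing a particle requires giving it sufficient momentum uncertainty:

1. From uncertainty principle: Δp ≥ ℏ/(2Δx)
   Δp_min = (1.055e-34 J·s) / (2 × 3.180e-12 m)
   Δp_min = 1.658e-23 kg·m/s

2. This momentum uncertainty corresponds to kinetic energy:
   KE ≈ (Δp)²/(2m) = (1.658e-23)²/(2 × 1.673e-27 kg)
   KE = 8.219e-20 J = 512.979 meV

Tighter localization requires more energy.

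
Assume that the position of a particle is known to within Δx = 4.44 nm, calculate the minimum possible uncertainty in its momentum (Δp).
1.188 × 10^-26 kg·m/s

Using the Heisenberg uncertainty principle:
ΔxΔp ≥ ℏ/2

The minimum uncertainty in momentum is:
Δp_min = ℏ/(2Δx)
Δp_min = (1.055e-34 J·s) / (2 × 4.440e-09 m)
Δp_min = 1.188e-26 kg·m/s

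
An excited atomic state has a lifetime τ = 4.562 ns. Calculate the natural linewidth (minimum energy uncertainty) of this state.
72.141 neV

Using the energy-time uncertainty principle:
ΔEΔt ≥ ℏ/2

The lifetime τ represents the time uncertainty Δt.
The natural linewidth (minimum energy uncertainty) is:

ΔE = ℏ/(2τ)
ΔE = (1.055e-34 J·s) / (2 × 4.562e-09 s)
ΔE = 1.156e-26 J = 72.141 neV

This natural linewidth limits the precision of spectroscopic measurements.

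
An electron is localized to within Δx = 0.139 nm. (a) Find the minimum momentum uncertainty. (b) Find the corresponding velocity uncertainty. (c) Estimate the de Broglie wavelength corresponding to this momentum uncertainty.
(a) Δp_min = 3.793 × 10^-25 kg·m/s
(b) Δv_min = 416.430 km/s
(c) λ_dB = 1.747 nm

Step-by-step:

(a) From the uncertainty principle:
Δp_min = ℏ/(2Δx) = (1.055e-34 J·s)/(2 × 1.390e-10 m) = 3.793e-25 kg·m/s

(b) The velocity uncertainty:
Δv = Δp/m = (3.793e-25 kg·m/s)/(9.109e-31 kg) = 4.164e+05 m/s = 416.430 km/s

(c) The de Broglie wavelength for this momentum:
λ = h/p = (6.626e-34 J·s)/(3.793e-25 kg·m/s) = 1.747e-09 m = 1.747 nm

Note: The de Broglie wavelength is comparable to the localization size, as expected from wave-particle duality.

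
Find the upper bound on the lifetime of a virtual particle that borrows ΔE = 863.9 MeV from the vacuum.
3.810 × 10^-25 s

Using the energy-time uncertainty principle:
ΔEΔt ≥ ℏ/2

For a virtual particle borrowing energy ΔE, the maximum lifetime is:
Δt_max = ℏ/(2ΔE)

Converting energy:
ΔE = 863.9 MeV = 1.384e-10 J

Δt_max = (1.055e-34 J·s) / (2 × 1.384e-10 J)
Δt_max = 3.810e-25 s = 3.810 × 10^-25 s

Virtual particles with higher borrowed energy exist for shorter times.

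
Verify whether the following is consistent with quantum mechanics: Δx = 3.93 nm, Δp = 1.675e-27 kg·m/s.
No, it violates the uncertainty principle (impossible measurement).

Calculate the product ΔxΔp:
ΔxΔp = (3.930e-09 m) × (1.675e-27 kg·m/s)
ΔxΔp = 6.583e-36 J·s

Compare to the minimum allowed value ℏ/2:
ℏ/2 = 5.273e-35 J·s

Since ΔxΔp = 6.583e-36 J·s < 5.273e-35 J·s = ℏ/2,
the measurement violates the uncertainty principle.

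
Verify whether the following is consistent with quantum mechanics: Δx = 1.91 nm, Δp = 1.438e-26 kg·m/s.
No, it violates the uncertainty principle (impossible measurement).

Calculate the product ΔxΔp:
ΔxΔp = (1.910e-09 m) × (1.438e-26 kg·m/s)
ΔxΔp = 2.747e-35 J·s

Compare to the minimum allowed value ℏ/2:
ℏ/2 = 5.273e-35 J·s

Since ΔxΔp = 2.747e-35 J·s < 5.273e-35 J·s = ℏ/2,
the measurement violates the uncertainty principle.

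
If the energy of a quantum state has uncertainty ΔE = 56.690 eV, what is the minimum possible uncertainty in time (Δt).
5.805 as

Using the energy-time uncertainty principle:
ΔEΔt ≥ ℏ/2

The minimum uncertainty in time is:
Δt_min = ℏ/(2ΔE)
Δt_min = (1.055e-34 J·s) / (2 × 9.083e-18 J)
Δt_min = 5.805e-18 s = 5.805 as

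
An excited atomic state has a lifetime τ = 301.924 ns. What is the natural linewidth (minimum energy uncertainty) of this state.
1.090 neV

Using the energy-time uncertainty principle:
ΔEΔt ≥ ℏ/2

The lifetime τ represents the time uncertainty Δt.
The natural linewidth (minimum energy uncertainty) is:

ΔE = ℏ/(2τ)
ΔE = (1.055e-34 J·s) / (2 × 3.019e-07 s)
ΔE = 1.746e-28 J = 1.090 neV

This natural linewidth limits the precision of spectroscopic measurements.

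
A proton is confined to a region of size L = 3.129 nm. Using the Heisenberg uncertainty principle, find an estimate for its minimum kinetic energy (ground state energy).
529.838 neV

Using the uncertainty principle to estimate ground state energy:

1. The position uncertainty is approximately the confinement size:
   Δx ≈ L = 3.129e-09 m

2. From ΔxΔp ≥ ℏ/2, the minimum momentum uncertainty is:
   Δp ≈ ℏ/(2L) = 1.685e-26 kg·m/s

3. The kinetic energy is approximately:
   KE ≈ (Δp)²/(2m) = (1.685e-26)²/(2 × 1.673e-27 kg)
   KE ≈ 8.489e-26 J = 529.838 neV

This is an order-of-magnitude estimate of the ground state energy.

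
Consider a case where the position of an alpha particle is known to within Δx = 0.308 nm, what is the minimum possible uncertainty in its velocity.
25.765 m/s

Using the Heisenberg uncertainty principle and Δp = mΔv:
ΔxΔp ≥ ℏ/2
Δx(mΔv) ≥ ℏ/2

The minimum uncertainty in velocity is:
Δv_min = ℏ/(2mΔx)
Δv_min = (1.055e-34 J·s) / (2 × 6.645e-27 kg × 3.080e-10 m)
Δv_min = 2.576e+01 m/s = 25.765 m/s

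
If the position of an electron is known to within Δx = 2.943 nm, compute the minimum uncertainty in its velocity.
19.668 km/s

Using the Heisenberg uncertainty principle and Δp = mΔv:
ΔxΔp ≥ ℏ/2
Δx(mΔv) ≥ ℏ/2

The minimum uncertainty in velocity is:
Δv_min = ℏ/(2mΔx)
Δv_min = (1.055e-34 J·s) / (2 × 9.109e-31 kg × 2.943e-09 m)
Δv_min = 1.967e+04 m/s = 19.668 km/s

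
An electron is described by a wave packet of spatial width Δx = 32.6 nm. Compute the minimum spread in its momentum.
1.617 × 10^-27 kg·m/s

For a wave packet, the spatial width Δx and momentum spread Δp are related by the uncertainty principle:
ΔxΔp ≥ ℏ/2

The minimum momentum spread is:
Δp_min = ℏ/(2Δx)
Δp_min = (1.055e-34 J·s) / (2 × 3.260e-08 m)
Δp_min = 1.617e-27 kg·m/s

A wave packet cannot have both a well-defined position and well-defined momentum.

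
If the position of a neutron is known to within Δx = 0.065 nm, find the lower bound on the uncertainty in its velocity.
484.325 m/s

Using the Heisenberg uncertainty principle and Δp = mΔv:
ΔxΔp ≥ ℏ/2
Δx(mΔv) ≥ ℏ/2

The minimum uncertainty in velocity is:
Δv_min = ℏ/(2mΔx)
Δv_min = (1.055e-34 J·s) / (2 × 1.675e-27 kg × 6.500e-11 m)
Δv_min = 4.843e+02 m/s = 484.325 m/s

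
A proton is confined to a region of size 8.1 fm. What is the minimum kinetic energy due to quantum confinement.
79.065 keV

Using the uncertainty principle:

1. Position uncertainty: Δx ≈ 8.100e-15 m
2. Minimum momentum uncertainty: Δp = ℏ/(2Δx) = 6.510e-21 kg·m/s
3. Minimum kinetic energy:
   KE = (Δp)²/(2m) = (6.510e-21)²/(2 × 1.673e-27 kg)
   KE = 1.267e-14 J = 79.065 keV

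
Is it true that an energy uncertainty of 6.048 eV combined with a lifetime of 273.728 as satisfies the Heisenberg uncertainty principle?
Yes, it satisfies the uncertainty relation.

Calculate the product ΔEΔt:
ΔE = 6.048 eV = 9.690e-19 J
ΔEΔt = (9.690e-19 J) × (2.737e-16 s)
ΔEΔt = 2.652e-34 J·s

Compare to the minimum allowed value ℏ/2:
ℏ/2 = 5.273e-35 J·s

Since ΔEΔt = 2.652e-34 J·s ≥ 5.273e-35 J·s = ℏ/2,
this satisfies the uncertainty relation.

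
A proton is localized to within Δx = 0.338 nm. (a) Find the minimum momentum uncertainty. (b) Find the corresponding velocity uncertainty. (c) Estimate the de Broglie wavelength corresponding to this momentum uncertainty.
(a) Δp_min = 1.560 × 10^-25 kg·m/s
(b) Δv_min = 93.268 m/s
(c) λ_dB = 4.247 nm

Step-by-step:

(a) From the uncertainty principle:
Δp_min = ℏ/(2Δx) = (1.055e-34 J·s)/(2 × 3.380e-10 m) = 1.560e-25 kg·m/s

(b) The velocity uncertainty:
Δv = Δp/m = (1.560e-25 kg·m/s)/(1.673e-27 kg) = 9.327e+01 m/s = 93.268 m/s

(c) The de Broglie wavelength for this momentum:
λ = h/p = (6.626e-34 J·s)/(1.560e-25 kg·m/s) = 4.247e-09 m = 4.247 nm

Note: The de Broglie wavelength is comparable to the localization size, as expected from wave-particle duality.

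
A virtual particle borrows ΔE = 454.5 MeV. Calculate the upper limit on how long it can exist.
7.241 × 10^-25 s

Using the energy-time uncertainty principle:
ΔEΔt ≥ ℏ/2

For a virtual particle borrowing energy ΔE, the maximum lifetime is:
Δt_max = ℏ/(2ΔE)

Converting energy:
ΔE = 454.5 MeV = 7.282e-11 J

Δt_max = (1.055e-34 J·s) / (2 × 7.282e-11 J)
Δt_max = 7.241e-25 s = 7.241 × 10^-25 s

Virtual particles with higher borrowed energy exist for shorter times.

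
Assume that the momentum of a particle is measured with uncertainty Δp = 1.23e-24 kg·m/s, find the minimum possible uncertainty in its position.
42.869 pm

Using the Heisenberg uncertainty principle:
ΔxΔp ≥ ℏ/2

The minimum uncertainty in position is:
Δx_min = ℏ/(2Δp)
Δx_min = (1.055e-34 J·s) / (2 × 1.230e-24 kg·m/s)
Δx_min = 4.287e-11 m = 42.869 pm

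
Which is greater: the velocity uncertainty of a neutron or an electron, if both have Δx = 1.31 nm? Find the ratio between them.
The electron has the larger minimum velocity uncertainty, by a ratio of 1838.7.

For both particles, Δp_min = ℏ/(2Δx) = 4.025e-26 kg·m/s (same for both).

The velocity uncertainty is Δv = Δp/m:
- neutron: Δv = 4.025e-26 / 1.675e-27 = 2.403e+01 m/s = 24.031 m/s
- electron: Δv = 4.025e-26 / 9.109e-31 = 4.419e+04 m/s = 44.186 km/s

Ratio: 4.419e+04 / 2.403e+01 = 1838.7

The lighter particle has larger velocity uncertainty because Δv ∝ 1/m.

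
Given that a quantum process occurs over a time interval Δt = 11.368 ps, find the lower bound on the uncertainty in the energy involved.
28.950 μeV

Using the energy-time uncertainty principle:
ΔEΔt ≥ ℏ/2

The minimum uncertainty in energy is:
ΔE_min = ℏ/(2Δt)
ΔE_min = (1.055e-34 J·s) / (2 × 1.137e-11 s)
ΔE_min = 4.638e-24 J = 28.950 μeV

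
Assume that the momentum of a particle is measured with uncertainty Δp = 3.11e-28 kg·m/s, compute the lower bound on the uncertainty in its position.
169.545 nm

Using the Heisenberg uncertainty principle:
ΔxΔp ≥ ℏ/2

The minimum uncertainty in position is:
Δx_min = ℏ/(2Δp)
Δx_min = (1.055e-34 J·s) / (2 × 3.110e-28 kg·m/s)
Δx_min = 1.695e-07 m = 169.545 nm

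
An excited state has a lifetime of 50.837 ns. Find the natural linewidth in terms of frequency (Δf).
1.565 MHz

Using the energy-time uncertainty principle and E = hf:
ΔEΔt ≥ ℏ/2
hΔf·Δt ≥ ℏ/2

The minimum frequency uncertainty is:
Δf = ℏ/(2hτ) = 1/(4πτ)
Δf = 1/(4π × 5.084e-08 s)
Δf = 1.565e+06 Hz = 1.565 MHz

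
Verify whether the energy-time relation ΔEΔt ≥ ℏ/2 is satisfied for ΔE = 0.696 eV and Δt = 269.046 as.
No, it violates the uncertainty relation.

Calculate the product ΔEΔt:
ΔE = 0.696 eV = 1.115e-19 J
ΔEΔt = (1.115e-19 J) × (2.690e-16 s)
ΔEΔt = 3.000e-35 J·s

Compare to the minimum allowed value ℏ/2:
ℏ/2 = 5.273e-35 J·s

Since ΔEΔt = 3.000e-35 J·s < 5.273e-35 J·s = ℏ/2,
this violates the uncertainty relation.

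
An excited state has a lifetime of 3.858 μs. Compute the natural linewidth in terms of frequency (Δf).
20.627 kHz

Using the energy-time uncertainty principle and E = hf:
ΔEΔt ≥ ℏ/2
hΔf·Δt ≥ ℏ/2

The minimum frequency uncertainty is:
Δf = ℏ/(2hτ) = 1/(4πτ)
Δf = 1/(4π × 3.858e-06 s)
Δf = 2.063e+04 Hz = 20.627 kHz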